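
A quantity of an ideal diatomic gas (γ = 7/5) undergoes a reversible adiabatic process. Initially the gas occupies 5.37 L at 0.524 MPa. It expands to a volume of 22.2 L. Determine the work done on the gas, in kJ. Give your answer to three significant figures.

W ≈ -3.05 kJ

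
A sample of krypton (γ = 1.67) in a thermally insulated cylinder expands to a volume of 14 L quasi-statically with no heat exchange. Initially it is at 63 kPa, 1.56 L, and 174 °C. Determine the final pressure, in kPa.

P₂ ≈ 1.61 kPa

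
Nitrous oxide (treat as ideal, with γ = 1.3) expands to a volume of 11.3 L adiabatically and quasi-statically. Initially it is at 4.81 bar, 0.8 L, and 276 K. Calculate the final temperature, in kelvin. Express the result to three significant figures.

T₂ ≈ 125 K

For a reversible adiabat TV^(γ−1) is constant, so T₂ = T₁ (V₁/V₂)^(γ−1).
T₂ = 276 × (0.8/11.3)^(0.3) = 124.7 K.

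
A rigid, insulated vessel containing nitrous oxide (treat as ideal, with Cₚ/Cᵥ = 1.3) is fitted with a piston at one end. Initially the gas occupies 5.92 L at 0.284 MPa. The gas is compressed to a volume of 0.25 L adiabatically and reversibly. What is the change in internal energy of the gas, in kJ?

P₂ = P₁(V₁/V₂)^γ = 0.284×(5.92/0.25)^(1.3) = 17.38 MPa.
For a reversible adiabat, W_by_gas = (P₁V₁ − P₂V₂)/(γ−1).
W_by = (284000×0.00592 − 1.738×10^7×0.00025) / (0.3) = -8878 J.
Q = 0 ⇒ ΔU = −W_by = 8878 J.

ΔU ≈ 8.88 kJ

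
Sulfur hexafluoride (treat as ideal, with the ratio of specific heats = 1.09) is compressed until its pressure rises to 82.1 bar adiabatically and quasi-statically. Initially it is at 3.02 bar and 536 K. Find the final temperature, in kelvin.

T₂ ≈ 704 K

Adiabatic: T₂/T₁ = (P₂/P₁)^((γ−1)/γ).
T₂ = 536 × (82.1/3.02)^(0.0826) = 704 K.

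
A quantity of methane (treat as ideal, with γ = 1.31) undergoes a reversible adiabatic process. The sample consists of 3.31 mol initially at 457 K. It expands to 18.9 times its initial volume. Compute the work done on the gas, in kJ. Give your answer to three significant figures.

W ≈ -24.3 kJ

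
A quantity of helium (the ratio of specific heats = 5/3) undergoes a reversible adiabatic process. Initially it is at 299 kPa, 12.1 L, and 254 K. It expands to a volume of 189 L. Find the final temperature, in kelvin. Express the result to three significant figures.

Adiabatic: T₁V₁^(γ−1) = T₂V₂^(γ−1) ⇒ T₂ = T₁ (V₁/V₂)^(γ−1).
T₂ = 254 × (12.1/189)^(2/3) = 40.65 K.

T₂ ≈ 40.6 K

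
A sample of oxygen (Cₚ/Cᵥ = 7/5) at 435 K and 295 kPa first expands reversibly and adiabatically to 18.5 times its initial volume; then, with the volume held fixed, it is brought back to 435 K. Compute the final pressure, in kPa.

P₃ ≈ 15.9 kPa

Adiabatic step (PV^γ = const): P₂ = 295×(1/18.5)^(7/5) = 4.963 kPa; T₂ = 435×(1/18.5)^(2/5) = 135.4 K.
Isochoric: P₃ = P₂(T₃/T₂) = 4.963 × (435/135.4) = 15.95 kPa.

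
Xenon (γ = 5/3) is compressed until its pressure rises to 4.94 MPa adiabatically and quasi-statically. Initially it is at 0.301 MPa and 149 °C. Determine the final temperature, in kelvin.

T₂ ≈ 1290 K

Adiabatic: T₂/T₁ = (P₂/P₁)^((γ−1)/γ).
T₁ = 149 °C = 422.1 K.
T₂ = 422.1 × (4.94/0.301)^(2/5) = 1293 K.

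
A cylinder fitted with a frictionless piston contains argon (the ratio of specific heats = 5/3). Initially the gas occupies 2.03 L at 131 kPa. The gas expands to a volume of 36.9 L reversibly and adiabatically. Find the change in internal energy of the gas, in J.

ΔU ≈ -341 J

P₂ = P₁(V₁/V₂)^γ = 131×(2.03/36.9)^(5/3) = 1.042 kPa.
For a reversible adiabat, W_by_gas = (P₁V₁ − P₂V₂)/(γ−1).
W_by = (131000×0.00203 − 1042×0.0369) / (2/3) = 341.2 J.
Q = 0 ⇒ ΔU = −W_by = -341.2 J.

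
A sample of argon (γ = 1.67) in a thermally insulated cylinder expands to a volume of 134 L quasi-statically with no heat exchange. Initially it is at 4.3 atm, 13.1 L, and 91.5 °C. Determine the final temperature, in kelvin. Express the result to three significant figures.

T₂ ≈ 76.8 K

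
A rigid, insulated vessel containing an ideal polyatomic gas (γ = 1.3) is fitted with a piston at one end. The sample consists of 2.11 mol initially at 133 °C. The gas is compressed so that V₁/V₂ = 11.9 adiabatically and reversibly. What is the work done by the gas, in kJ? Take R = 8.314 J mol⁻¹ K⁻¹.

For a reversible adiabat TV^(γ−1) is constant, so T₂ = T₁ (V₁/V₂)^(γ−1).
T₁ = 133 °C = 406.1 K.
T₂ = 406.1 × 11.9^(0.3) = 853.8 K.
Q = 0, so ΔU = W_on_gas = nCᵥΔT with Cᵥ = R/(γ−1) = 27.71 J/(mol·K).
ΔU = 2.11 × 27.71 × (853.8 − 406.1) = 26180 J.
Work done by the gas = −ΔU = -26180 J.

W ≈ -26.2 kJ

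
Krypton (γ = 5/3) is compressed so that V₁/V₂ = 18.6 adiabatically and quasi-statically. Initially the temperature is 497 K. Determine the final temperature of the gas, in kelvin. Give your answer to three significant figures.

For a reversible adiabat TV^(γ−1) is constant, so T₂ = T₁ (V₁/V₂)^(γ−1).
T₂ = 497 × 18.6^(2/3) = 3489 K.

T₂ ≈ 3490 K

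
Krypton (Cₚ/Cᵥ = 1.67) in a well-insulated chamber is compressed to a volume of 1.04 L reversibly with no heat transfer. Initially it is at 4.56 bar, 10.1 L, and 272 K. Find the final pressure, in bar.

P₂ ≈ 203 bar

Adiabatic: P₁V₁^γ = P₂V₂^γ ⇒ P₂ = P₁ (V₁/V₂)^γ.
P₂ = 4.56 × (10.1/1.04)^(1.67) = 203.1 bar.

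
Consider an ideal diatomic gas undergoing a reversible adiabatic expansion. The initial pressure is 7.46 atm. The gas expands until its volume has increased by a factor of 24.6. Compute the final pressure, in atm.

P₂ ≈ 0.0842 atm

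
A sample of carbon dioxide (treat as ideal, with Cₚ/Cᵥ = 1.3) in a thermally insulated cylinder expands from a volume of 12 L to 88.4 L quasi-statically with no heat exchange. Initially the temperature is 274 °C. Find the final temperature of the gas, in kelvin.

T₂ ≈ 301 K

For a reversible adiabat TV^(γ−1) is constant, so T₂ = T₁ (V₁/V₂)^(γ−1).
T₁ = 274 °C = 547.1 K.
T₂ = 547.1 × (12/88.4)^(0.3) = 300.6 K.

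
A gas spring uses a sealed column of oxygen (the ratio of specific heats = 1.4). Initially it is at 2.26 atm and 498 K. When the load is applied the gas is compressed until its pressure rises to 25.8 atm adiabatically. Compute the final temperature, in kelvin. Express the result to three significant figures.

Along an adiabat T P^((1−γ)/γ) is constant, so T₂ = T₁ (P₂/P₁)^((γ−1)/γ).
T₂ = 498 × (25.8/2.26)^(0.286) = 998.6 K.

T₂ ≈ 999 K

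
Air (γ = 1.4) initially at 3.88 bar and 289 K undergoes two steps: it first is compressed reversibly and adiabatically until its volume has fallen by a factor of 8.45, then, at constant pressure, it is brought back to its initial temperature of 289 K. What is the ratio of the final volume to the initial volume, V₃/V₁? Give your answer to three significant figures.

Adiabatic step: V₂/V₁ = 0.1183; T₂ = T₁·8.45^(0.4) = 678.6 K.
Isobaric step: V₃/V₂ = T₃/T₂ = 289/678.6.
V₃/V₁ = (V₂/V₁)(V₃/V₂) = 0.1183 × (289/678.6) = 0.0504.

V₃/V₁ ≈ 0.0504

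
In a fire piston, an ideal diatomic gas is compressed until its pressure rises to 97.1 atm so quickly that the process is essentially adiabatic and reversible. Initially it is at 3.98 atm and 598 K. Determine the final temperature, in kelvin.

T₂ ≈ 1490 K

Adiabatic: T₂/T₁ = (P₂/P₁)^((γ−1)/γ).
For a diatomic ideal gas γ = 7/5, so (γ−1)/γ = 2/7.
T₂ = 598 × (97.1/3.98)^(2/7) = 1490 K.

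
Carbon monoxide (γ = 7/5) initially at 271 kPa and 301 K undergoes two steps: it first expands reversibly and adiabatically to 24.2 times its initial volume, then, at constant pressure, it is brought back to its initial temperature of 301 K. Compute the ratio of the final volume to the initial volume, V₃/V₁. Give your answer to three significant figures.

Adiabatic step: V₂/V₁ = 24.2; T₂ = T₁·(1/24.2)^(2/5) = 84.15 K.
Isobaric step: V₃/V₂ = T₃/T₂ = 301/84.15.
V₃/V₁ = (V₂/V₁)(V₃/V₂) = 24.2 × (301/84.15) = 86.56.

V₃/V₁ ≈ 86.6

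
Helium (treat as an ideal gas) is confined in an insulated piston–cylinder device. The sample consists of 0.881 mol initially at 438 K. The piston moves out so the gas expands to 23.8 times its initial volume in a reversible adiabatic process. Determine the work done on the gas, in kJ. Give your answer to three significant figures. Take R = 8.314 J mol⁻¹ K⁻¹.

W ≈ -4.23 kJ

Adiabatic: T₁V₁^(γ−1) = T₂V₂^(γ−1) ⇒ T₂ = T₁ (V₁/V₂)^(γ−1).
γ = 5/3 for a monatomic ideal gas, so γ−1 = 2/3.
T₂ = 438 × (1/23.8)^(2/3) = 52.94 K.
Q = 0, so ΔU = W_on_gas = nCᵥΔT with Cᵥ = R/(γ−1) = 12.47 J/(mol·K).
ΔU = 0.881 × 12.47 × (52.94 − 438) = -4231 J.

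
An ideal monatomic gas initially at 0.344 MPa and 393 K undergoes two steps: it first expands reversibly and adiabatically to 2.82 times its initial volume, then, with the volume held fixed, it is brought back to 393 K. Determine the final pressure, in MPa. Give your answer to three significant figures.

For a monatomic ideal gas γ = 5/3.
Adiabatic step (PV^γ = const): P₂ = 0.344×(1/2.82)^(5/3) = 0.06111 MPa; T₂ = 393×(1/2.82)^(2/3) = 196.9 K.
Isochoric: P₃ = P₂(T₃/T₂) = 0.06111 × (393/196.9) = 0.122 MPa.

P₃ ≈ 0.122 MPa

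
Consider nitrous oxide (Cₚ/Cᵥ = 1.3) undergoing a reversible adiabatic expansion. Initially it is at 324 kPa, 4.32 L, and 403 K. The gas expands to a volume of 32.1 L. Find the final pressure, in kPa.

Adiabatic: P₁V₁^γ = P₂V₂^γ ⇒ P₂ = P₁ (V₁/V₂)^γ.
P₂ = 324 × (4.32/32.1)^(1.3) = 23.89 kPa.

P₂ ≈ 23.9 kPa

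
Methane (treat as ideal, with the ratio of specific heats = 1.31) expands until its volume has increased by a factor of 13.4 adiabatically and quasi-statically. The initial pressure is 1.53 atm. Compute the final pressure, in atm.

Adiabatic: P₁V₁^γ = P₂V₂^γ ⇒ P₂ = P₁ (V₁/V₂)^γ.
P₂ = 1.53 × (1/13.4)^(1.31) = 0.05107 atm.

P₂ ≈ 0.0511 atm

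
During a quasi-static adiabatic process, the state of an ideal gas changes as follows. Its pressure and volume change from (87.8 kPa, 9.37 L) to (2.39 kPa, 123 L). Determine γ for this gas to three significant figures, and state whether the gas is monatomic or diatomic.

PV^γ = const ⇒ γ = ln(P₂/P₁) / ln(V₁/V₂).
γ = ln(2.39/87.8) / ln(9.37/123) = 1.4.
γ ≈ 1.40 is close to 7/5, so the gas is diatomic.

γ ≈ 1.40; diatomic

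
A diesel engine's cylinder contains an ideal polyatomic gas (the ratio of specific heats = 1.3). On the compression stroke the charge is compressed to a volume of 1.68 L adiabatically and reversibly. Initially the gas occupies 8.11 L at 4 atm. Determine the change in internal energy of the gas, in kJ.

ΔU ≈ 6.61 kJ

P₂ = P₁(V₁/V₂)^γ = 4×(8.11/1.68)^(1.3) = 30.97 atm.
For a reversible adiabat, W_by_gas = (P₁V₁ − P₂V₂)/(γ−1).
W_by = (405300×0.00811 − 3.138×10^6×0.00168) / (0.3) = -6614 J.
Q = 0 ⇒ ΔU = −W_by = 6614 J.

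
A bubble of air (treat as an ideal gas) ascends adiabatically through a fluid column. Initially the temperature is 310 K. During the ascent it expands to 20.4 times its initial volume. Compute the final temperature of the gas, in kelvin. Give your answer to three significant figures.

For a reversible adiabat TV^(γ−1) is constant, so T₂ = T₁ (V₁/V₂)^(γ−1).
For a diatomic ideal gas γ = 7/5, so γ−1 = 2/5.
T₂ = 310 × (1/20.4)^(2/5) = 92.79 K.

T₂ ≈ 92.8 K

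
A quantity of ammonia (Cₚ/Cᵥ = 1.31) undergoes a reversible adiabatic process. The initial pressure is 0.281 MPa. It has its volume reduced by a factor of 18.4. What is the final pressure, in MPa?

P₂ ≈ 12.8 MPa

Since PV^γ is constant along a reversible adiabat, P₂ = P₁ (V₁/V₂)^γ.
P₂ = 0.281 × 18.4^(1.31) = 12.75 MPa.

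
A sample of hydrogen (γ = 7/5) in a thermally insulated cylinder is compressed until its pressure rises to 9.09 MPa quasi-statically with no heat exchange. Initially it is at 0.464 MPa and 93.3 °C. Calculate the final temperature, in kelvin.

T₂ ≈ 857 K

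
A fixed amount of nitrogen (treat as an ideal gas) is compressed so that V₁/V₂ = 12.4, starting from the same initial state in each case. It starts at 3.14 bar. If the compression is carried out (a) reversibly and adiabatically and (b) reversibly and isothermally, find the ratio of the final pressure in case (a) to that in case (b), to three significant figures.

For a diatomic ideal gas γ = 7/5.
Isothermal: P_b = P₁(V₁/V₂) = 3.14×12.4.
Adiabatic: P_a = P₁(V₁/V₂)^γ = 3.14×12.4^(7/5).
P_a/P_b = (V₁/V₂)^(γ−1) = 12.4^(2/5) = 2.738.

P_adiabatic / P_isothermal ≈ 2.74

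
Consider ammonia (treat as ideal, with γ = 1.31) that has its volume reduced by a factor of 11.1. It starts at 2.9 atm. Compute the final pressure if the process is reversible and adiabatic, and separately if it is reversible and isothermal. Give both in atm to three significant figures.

Isothermal: P₂ = P₁(V₁/V₂) = 2.9×11.1 = 32.19 atm.
Adiabatic: P₂ = P₁(V₁/V₂)^γ = 2.9×11.1^(1.31) = 67.88 atm.

adiabatic: 67.9 atm; isothermal: 32.2 atm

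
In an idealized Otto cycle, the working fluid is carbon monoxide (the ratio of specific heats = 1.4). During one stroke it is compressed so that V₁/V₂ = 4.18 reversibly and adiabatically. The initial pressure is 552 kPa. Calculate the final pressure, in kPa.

P₂ ≈ 4090 kPa

Since PV^γ is constant along a reversible adiabat, P₂ = P₁ (V₁/V₂)^γ.
P₂ = 552 × 4.18^(1.4) = 4089 kPa.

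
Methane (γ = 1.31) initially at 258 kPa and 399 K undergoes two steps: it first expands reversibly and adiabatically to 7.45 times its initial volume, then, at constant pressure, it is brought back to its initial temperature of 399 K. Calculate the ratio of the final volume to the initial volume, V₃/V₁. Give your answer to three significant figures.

Adiabatic step: V₂/V₁ = 7.45; T₂ = T₁·(1/7.45)^(0.31) = 214.1 K.
Isobaric step: V₃/V₂ = T₃/T₂ = 399/214.1.
V₃/V₁ = (V₂/V₁)(V₃/V₂) = 7.45 × (399/214.1) = 13.88.

V₃/V₁ ≈ 13.9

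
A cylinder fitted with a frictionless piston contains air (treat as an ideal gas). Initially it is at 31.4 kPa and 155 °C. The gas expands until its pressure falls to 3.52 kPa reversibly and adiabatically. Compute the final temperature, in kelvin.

Adiabatic: T₂/T₁ = (P₂/P₁)^((γ−1)/γ).
For a diatomic ideal gas γ = 7/5, so (γ−1)/γ = 2/7.
T₁ = 155 °C = 428.1 K.
T₂ = 428.1 × (3.52/31.4)^(2/7) = 229.1 K.

T₂ ≈ 229 K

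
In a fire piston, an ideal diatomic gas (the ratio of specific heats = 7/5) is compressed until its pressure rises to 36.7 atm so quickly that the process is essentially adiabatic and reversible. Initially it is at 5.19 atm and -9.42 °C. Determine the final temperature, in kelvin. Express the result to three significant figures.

T₂ ≈ 461 K

Adiabatic: T₂/T₁ = (P₂/P₁)^((γ−1)/γ).
T₁ = -9.42 °C = 263.7 K.
T₂ = 263.7 × (36.7/5.19)^(2/7) = 461.2 K.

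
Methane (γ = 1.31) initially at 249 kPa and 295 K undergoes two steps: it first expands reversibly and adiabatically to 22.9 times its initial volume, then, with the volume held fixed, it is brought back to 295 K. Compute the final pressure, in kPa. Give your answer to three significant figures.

P₃ ≈ 10.9 kPa

Adiabatic step (PV^γ = const): P₂ = 249×(1/22.9)^(1.31) = 4.119 kPa; T₂ = 295×(1/22.9)^(0.31) = 111.8 K.
Isochoric: P₃ = P₂(T₃/T₂) = 4.119 × (295/111.8) = 10.87 kPa.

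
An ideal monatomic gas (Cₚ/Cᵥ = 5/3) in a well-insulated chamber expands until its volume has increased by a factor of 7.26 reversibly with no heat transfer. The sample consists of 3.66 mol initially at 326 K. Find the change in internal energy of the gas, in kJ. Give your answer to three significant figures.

ΔU ≈ -10.9 kJ

Adiabatic: T₁V₁^(γ−1) = T₂V₂^(γ−1) ⇒ T₂ = T₁ (V₁/V₂)^(γ−1).
T₂ = 326 × (1/7.26)^(2/3) = 86.95 K.
Q = 0, so ΔU = W_on_gas = nCᵥΔT with Cᵥ = R/(γ−1) = 12.47 J/(mol·K).
ΔU = 3.66 × 12.47 × (86.95 − 326) = -10910 J.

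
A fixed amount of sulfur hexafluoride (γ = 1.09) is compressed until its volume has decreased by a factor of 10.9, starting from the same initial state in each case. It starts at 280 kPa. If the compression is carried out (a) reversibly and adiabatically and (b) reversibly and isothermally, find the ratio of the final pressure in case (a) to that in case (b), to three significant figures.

P_adiabatic / P_isothermal ≈ 1.24

Isothermal: P_b = P₁(V₁/V₂) = 280×10.9.
Adiabatic: P_a = P₁(V₁/V₂)^γ = 280×10.9^(1.09).
P_a/P_b = (V₁/V₂)^(γ−1) = 10.9^(0.09) = 1.24.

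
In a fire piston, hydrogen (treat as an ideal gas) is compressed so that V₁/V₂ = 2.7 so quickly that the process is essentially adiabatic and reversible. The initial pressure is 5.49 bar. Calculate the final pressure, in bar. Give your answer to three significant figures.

P₂ ≈ 22.1 bar

Adiabatic: P₁V₁^γ = P₂V₂^γ ⇒ P₂ = P₁ (V₁/V₂)^γ.
For a diatomic ideal gas γ = 7/5.
P₂ = 5.49 × 2.7^(7/5) = 22.05 bar.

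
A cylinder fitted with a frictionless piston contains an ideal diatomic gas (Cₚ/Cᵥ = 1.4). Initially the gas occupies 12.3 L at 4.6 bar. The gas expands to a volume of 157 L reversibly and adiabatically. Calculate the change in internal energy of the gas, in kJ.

ΔU ≈ -9.04 kJ

P₂ = P₁(V₁/V₂)^γ = 4.6×(12.3/157)^(1.4) = 0.1301 bar.
For a reversible adiabat, W_by_gas = (P₁V₁ − P₂V₂)/(γ−1).
W_by = (460000×0.0123 − 13010×0.157) / (0.4) = 9038 J.
Q = 0 ⇒ ΔU = −W_by = -9038 J.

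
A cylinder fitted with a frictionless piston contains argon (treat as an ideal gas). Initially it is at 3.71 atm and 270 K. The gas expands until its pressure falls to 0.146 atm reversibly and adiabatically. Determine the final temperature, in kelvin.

T₂ ≈ 74.0 K

Adiabatic: T₂/T₁ = (P₂/P₁)^((γ−1)/γ).
For a monatomic ideal gas γ = 5/3, so (γ−1)/γ = 2/5.
T₂ = 270 × (0.146/3.71)^(2/5) = 74.02 K.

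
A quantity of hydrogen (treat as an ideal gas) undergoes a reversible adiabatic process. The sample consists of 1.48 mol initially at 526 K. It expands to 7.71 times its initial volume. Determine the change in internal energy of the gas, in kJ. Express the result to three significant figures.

For a reversible adiabat TV^(γ−1) is constant, so T₂ = T₁ (V₁/V₂)^(γ−1).
γ = 7/5 for a diatomic ideal gas, so γ−1 = 2/5.
T₂ = 526 × (1/7.71)^(2/5) = 232.4 K.
Q = 0, so ΔU = W_on_gas = nCᵥΔT with Cᵥ = R/(γ−1) = 20.79 J/(mol·K).
ΔU = 1.48 × 20.79 × (232.4 − 526) = -9033 J.

ΔU ≈ -9.03 kJ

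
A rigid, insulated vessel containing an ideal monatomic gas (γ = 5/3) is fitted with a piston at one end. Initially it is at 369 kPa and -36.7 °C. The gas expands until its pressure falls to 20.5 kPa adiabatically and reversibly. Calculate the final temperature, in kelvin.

Along an adiabat T P^((1−γ)/γ) is constant, so T₂ = T₁ (P₂/P₁)^((γ−1)/γ).
T₁ = -36.7 °C = 236.4 K.
T₂ = 236.4 × (20.5/369)^(2/5) = 74.41 K.

T₂ ≈ 74.4 K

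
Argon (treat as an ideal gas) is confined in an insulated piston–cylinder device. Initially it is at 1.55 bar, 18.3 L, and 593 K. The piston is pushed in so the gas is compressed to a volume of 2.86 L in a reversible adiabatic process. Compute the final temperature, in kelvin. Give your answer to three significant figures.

For a reversible adiabat TV^(γ−1) is constant, so T₂ = T₁ (V₁/V₂)^(γ−1).
γ = 5/3 for a monatomic ideal gas.
T₂ = 593 × (18.3/2.86)^(2/3) = 2044 K.

T₂ ≈ 2040 K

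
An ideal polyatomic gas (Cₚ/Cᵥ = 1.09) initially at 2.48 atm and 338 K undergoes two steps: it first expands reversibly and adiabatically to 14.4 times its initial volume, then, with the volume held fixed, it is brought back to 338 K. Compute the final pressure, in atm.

P₃ ≈ 0.172 atm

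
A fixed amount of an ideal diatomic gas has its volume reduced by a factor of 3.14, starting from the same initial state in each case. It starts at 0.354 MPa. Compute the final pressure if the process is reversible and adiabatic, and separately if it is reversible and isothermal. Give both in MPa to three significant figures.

adiabatic: 1.76 MPa; isothermal: 1.11 MPa

For a diatomic ideal gas γ = 7/5.
Isothermal: P₂ = P₁(V₁/V₂) = 0.354×3.14 = 1.112 MPa.
Adiabatic: P₂ = P₁(V₁/V₂)^γ = 0.354×3.14^(7/5) = 1.757 MPa.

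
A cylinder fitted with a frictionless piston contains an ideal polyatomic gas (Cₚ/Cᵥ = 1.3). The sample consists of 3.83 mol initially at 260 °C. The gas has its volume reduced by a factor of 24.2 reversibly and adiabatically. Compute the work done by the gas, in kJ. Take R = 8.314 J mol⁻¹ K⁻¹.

W ≈ -90.6 kJ

For a reversible adiabat TV^(γ−1) is constant, so T₂ = T₁ (V₁/V₂)^(γ−1).
T₁ = 260 °C = 533.1 K.
T₂ = 533.1 × 24.2^(0.3) = 1387 K.
Q = 0, so ΔU = W_on_gas = nCᵥΔT with Cᵥ = R/(γ−1) = 27.71 J/(mol·K).
ΔU = 3.83 × 27.71 × (1387 − 533.1) = 90600 J.
Work done by the gas = −ΔU = -90600 J.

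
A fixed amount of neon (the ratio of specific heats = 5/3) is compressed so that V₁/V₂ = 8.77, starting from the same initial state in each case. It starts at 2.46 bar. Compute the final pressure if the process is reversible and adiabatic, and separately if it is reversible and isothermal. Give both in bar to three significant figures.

adiabatic: 91.7 bar; isothermal: 21.6 bar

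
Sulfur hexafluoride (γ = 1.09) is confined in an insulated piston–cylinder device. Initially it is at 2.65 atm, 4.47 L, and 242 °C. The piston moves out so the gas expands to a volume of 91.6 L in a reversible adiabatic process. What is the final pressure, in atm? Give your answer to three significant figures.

P₂ ≈ 0.0985 atm

Adiabatic: P₁V₁^γ = P₂V₂^γ ⇒ P₂ = P₁ (V₁/V₂)^γ.
P₂ = 2.65 × (4.47/91.6)^(1.09) = 0.09854 atm.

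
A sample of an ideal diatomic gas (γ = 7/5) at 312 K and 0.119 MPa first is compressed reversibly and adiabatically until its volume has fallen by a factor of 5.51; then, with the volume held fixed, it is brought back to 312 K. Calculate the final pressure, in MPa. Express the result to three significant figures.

P₃ ≈ 0.656 MPa

Adiabatic step (PV^γ = const): P₂ = 0.119×5.51^(7/5) = 1.298 MPa; T₂ = 312×5.51^(2/5) = 617.5 K.
Isochoric: P₃ = P₂(T₃/T₂) = 1.298 × (312/617.5) = 0.6557 MPa.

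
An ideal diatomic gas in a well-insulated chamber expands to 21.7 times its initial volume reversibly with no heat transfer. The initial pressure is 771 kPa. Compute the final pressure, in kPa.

P₂ ≈ 10.4 kPa

Since PV^γ is constant along a reversible adiabat, P₂ = P₁ (V₁/V₂)^γ.
For a diatomic ideal gas γ = 7/5.
P₂ = 771 × (1/21.7)^(7/5) = 10.38 kPa.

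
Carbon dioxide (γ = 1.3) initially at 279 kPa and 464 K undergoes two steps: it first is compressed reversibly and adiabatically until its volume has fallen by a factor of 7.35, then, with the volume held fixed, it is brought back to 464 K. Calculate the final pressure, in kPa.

P₃ ≈ 2050 kPa

Adiabatic step (PV^γ = const): P₂ = 279×7.35^(1.3) = 3731 kPa; T₂ = 464×7.35^(0.3) = 844.1 K.
Isochoric: P₃ = P₂(T₃/T₂) = 3731 × (464/844.1) = 2051 kPa.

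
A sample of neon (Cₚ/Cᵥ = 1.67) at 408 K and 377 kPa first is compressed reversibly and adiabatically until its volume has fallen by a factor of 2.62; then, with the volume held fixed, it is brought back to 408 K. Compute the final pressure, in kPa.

P₃ ≈ 988 kPa

Adiabatic step (PV^γ = const): P₂ = 377×2.62^(1.67) = 1883 kPa; T₂ = 408×2.62^(0.67) = 777.9 K.
Isochoric: P₃ = P₂(T₃/T₂) = 1883 × (408/777.9) = 987.7 kPa.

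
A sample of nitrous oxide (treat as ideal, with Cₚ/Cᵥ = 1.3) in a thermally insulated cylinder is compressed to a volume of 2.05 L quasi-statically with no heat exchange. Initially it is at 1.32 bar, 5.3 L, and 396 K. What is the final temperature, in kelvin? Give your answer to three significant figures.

T₂ ≈ 527 K

Adiabatic: T₁V₁^(γ−1) = T₂V₂^(γ−1) ⇒ T₂ = T₁ (V₁/V₂)^(γ−1).
T₂ = 396 × (5.3/2.05)^(0.3) = 526.6 K.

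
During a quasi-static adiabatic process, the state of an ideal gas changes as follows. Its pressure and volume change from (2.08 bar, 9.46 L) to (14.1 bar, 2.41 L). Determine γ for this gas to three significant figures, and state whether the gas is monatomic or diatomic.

PV^γ = const ⇒ γ = ln(P₂/P₁) / ln(V₁/V₂).
γ = ln(14.1/2.08) / ln(9.46/2.41) = 1.4.
γ ≈ 1.40 is close to 7/5, so the gas is diatomic.

γ ≈ 1.40; diatomic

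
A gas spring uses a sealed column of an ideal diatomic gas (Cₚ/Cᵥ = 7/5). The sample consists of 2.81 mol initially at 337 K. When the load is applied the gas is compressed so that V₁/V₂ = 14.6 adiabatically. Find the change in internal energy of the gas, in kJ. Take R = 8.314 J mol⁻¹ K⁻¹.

ΔU ≈ 37.8 kJ

For a reversible adiabat TV^(γ−1) is constant, so T₂ = T₁ (V₁/V₂)^(γ−1).
T₂ = 337 × 14.6^(2/5) = 984.9 K.
Q = 0, so ΔU = W_on_gas = nCᵥΔT with Cᵥ = R/(γ−1) = 20.79 J/(mol·K).
ΔU = 2.81 × 20.79 × (984.9 − 337) = 37840 J.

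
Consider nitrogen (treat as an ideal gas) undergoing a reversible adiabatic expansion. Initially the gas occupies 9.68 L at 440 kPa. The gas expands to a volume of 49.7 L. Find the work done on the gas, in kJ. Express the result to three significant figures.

W ≈ -5.11 kJ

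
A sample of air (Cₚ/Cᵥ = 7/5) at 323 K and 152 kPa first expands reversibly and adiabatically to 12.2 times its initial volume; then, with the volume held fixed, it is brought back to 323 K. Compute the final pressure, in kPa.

P₃ ≈ 12.5 kPa

Adiabatic step (PV^γ = const): P₂ = 152×(1/12.2)^(7/5) = 4.581 kPa; T₂ = 323×(1/12.2)^(2/5) = 118.8 K.
Isochoric: P₃ = P₂(T₃/T₂) = 4.581 × (323/118.8) = 12.46 kPa.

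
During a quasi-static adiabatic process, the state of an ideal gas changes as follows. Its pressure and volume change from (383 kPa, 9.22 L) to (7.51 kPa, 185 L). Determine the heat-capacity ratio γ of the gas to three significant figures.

γ ≈ 1.31

PV^γ = const ⇒ γ = ln(P₂/P₁) / ln(V₁/V₂).
γ = ln(7.51/383) / ln(9.22/185) = 1.311.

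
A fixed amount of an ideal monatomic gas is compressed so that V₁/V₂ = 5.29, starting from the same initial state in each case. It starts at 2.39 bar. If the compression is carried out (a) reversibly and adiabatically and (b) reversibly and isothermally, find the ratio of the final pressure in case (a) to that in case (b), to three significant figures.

P_adiabatic / P_isothermal ≈ 3.04

For a monatomic ideal gas γ = 5/3.
Isothermal: P_b = P₁(V₁/V₂) = 2.39×5.29.
Adiabatic: P_a = P₁(V₁/V₂)^γ = 2.39×5.29^(5/3).
P_a/P_b = (V₁/V₂)^(γ−1) = 5.29^(2/3) = 3.036.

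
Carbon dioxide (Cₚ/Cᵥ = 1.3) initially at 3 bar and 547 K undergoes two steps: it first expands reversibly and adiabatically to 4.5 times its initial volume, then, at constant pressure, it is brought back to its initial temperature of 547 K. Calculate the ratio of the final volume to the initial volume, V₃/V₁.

Adiabatic step: V₂/V₁ = 4.5; T₂ = T₁·(1/4.5)^(0.3) = 348.4 K.
Isobaric step: V₃/V₂ = T₃/T₂ = 547/348.4.
V₃/V₁ = (V₂/V₁)(V₃/V₂) = 4.5 × (547/348.4) = 7.066.

V₃/V₁ ≈ 7.07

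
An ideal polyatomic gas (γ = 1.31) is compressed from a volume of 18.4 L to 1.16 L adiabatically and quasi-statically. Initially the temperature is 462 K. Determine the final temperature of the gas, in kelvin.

T₂ ≈ 1090 K

For a reversible adiabat TV^(γ−1) is constant, so T₂ = T₁ (V₁/V₂)^(γ−1).
T₂ = 462 × (18.4/1.16)^(0.31) = 1088 K.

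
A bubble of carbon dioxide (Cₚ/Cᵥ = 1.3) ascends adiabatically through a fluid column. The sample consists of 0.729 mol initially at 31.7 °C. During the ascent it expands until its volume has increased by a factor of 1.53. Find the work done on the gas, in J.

For a reversible adiabat TV^(γ−1) is constant, so T₂ = T₁ (V₁/V₂)^(γ−1).
T₁ = 31.7 °C = 304.8 K.
T₂ = 304.8 × (1/1.53)^(0.3) = 268.3 K.
Q = 0, so ΔU = W_on_gas = nCᵥΔT with Cᵥ = R/(γ−1) = 27.71 J/(mol·K).
ΔU = 0.729 × 27.71 × (268.3 − 304.8) = -737.7 J.

W ≈ -738 J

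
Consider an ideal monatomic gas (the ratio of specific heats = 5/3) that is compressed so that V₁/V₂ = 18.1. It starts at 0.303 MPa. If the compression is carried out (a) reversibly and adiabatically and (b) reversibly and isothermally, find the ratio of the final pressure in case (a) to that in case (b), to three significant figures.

Isothermal: P_b = P₁(V₁/V₂) = 0.303×18.1.
Adiabatic: P_a = P₁(V₁/V₂)^γ = 0.303×18.1^(5/3).
P_a/P_b = (V₁/V₂)^(γ−1) = 18.1^(2/3) = 6.894.

P_adiabatic / P_isothermal ≈ 6.89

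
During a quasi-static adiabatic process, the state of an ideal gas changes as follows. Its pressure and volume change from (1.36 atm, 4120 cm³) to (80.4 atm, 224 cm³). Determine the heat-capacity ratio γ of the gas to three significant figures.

γ ≈ 1.40

PV^γ = const ⇒ γ = ln(P₂/P₁) / ln(V₁/V₂).
γ = ln(80.4/1.36) / ln(4120/224) = 1.401.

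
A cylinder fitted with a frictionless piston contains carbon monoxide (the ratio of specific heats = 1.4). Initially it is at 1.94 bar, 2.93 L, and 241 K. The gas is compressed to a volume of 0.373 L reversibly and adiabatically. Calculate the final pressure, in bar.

Since PV^γ is constant along a reversible adiabat, P₂ = P₁ (V₁/V₂)^γ.
P₂ = 1.94 × (2.93/0.373)^(1.4) = 34.76 bar.

P₂ ≈ 34.8 bar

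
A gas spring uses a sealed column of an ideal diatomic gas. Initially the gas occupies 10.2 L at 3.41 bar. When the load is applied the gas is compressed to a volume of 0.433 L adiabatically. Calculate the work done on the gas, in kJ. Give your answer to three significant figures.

W ≈ 22.1 kJ

γ = 7/5 for a diatomic ideal gas.
P₂ = P₁(V₁/V₂)^γ = 3.41×(10.2/0.433)^(7/5) = 284.3 bar.
For a reversible adiabat, W_by_gas = (P₁V₁ − P₂V₂)/(γ−1).
W_by = (341000×0.0102 − 2.843×10^7×0.000433) / (2/5) = -22080 J.
W_on_gas = −W_by = 22080 J.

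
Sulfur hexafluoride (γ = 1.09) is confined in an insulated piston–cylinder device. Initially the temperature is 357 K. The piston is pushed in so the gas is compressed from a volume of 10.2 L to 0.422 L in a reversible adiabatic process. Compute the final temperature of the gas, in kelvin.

Adiabatic: T₁V₁^(γ−1) = T₂V₂^(γ−1) ⇒ T₂ = T₁ (V₁/V₂)^(γ−1).
T₂ = 357 × (10.2/0.422)^(0.09) = 475.5 K.

T₂ ≈ 476 K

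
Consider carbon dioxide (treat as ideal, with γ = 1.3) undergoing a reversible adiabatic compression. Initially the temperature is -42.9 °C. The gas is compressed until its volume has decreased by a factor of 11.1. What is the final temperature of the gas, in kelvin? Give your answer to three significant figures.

T₂ ≈ 474 K

Adiabatic: T₁V₁^(γ−1) = T₂V₂^(γ−1) ⇒ T₂ = T₁ (V₁/V₂)^(γ−1).
T₁ = -42.9 °C = 230.2 K.
T₂ = 230.2 × 11.1^(0.3) = 474 K.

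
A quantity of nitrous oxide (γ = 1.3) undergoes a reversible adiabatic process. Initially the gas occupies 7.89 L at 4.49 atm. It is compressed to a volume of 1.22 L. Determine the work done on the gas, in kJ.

W ≈ 8.98 kJ

P₂ = P₁(V₁/V₂)^γ = 4.49×(7.89/1.22)^(1.3) = 50.84 atm.
For a reversible adiabat, W_by_gas = (P₁V₁ − P₂V₂)/(γ−1).
W_by = (454900×0.00789 − 5.151×10^6×0.00122) / (0.3) = -8982 J.
W_on_gas = −W_by = 8982 J.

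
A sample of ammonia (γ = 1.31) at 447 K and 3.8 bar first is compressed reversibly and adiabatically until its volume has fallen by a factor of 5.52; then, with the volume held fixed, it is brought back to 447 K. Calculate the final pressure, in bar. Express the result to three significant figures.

P₃ ≈ 21.0 bar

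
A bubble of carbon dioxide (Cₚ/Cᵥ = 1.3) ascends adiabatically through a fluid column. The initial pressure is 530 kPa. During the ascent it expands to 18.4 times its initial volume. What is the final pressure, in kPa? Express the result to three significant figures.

Since PV^γ is constant along a reversible adiabat, P₂ = P₁ (V₁/V₂)^γ.
P₂ = 530 × (1/18.4)^(1.3) = 12.02 kPa.

P₂ ≈ 12.0 kPa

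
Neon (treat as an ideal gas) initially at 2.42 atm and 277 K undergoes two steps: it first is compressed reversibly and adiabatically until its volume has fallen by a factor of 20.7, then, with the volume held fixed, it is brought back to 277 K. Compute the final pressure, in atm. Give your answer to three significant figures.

For a monatomic ideal gas γ = 5/3.
Adiabatic step (PV^γ = const): P₂ = 2.42×20.7^(5/3) = 377.7 atm; T₂ = 277×20.7^(2/3) = 2088 K.
Isochoric: P₃ = P₂(T₃/T₂) = 377.7 × (277/2088) = 50.09 atm.

P₃ ≈ 50.1 atm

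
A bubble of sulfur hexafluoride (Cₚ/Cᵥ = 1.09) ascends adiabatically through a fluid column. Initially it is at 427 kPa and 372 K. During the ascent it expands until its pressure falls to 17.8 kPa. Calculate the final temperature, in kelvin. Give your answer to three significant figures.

T₂ ≈ 286 K

Along an adiabat T P^((1−γ)/γ) is constant, so T₂ = T₁ (P₂/P₁)^((γ−1)/γ).
T₂ = 372 × (17.8/427)^(0.0826) = 286.2 K.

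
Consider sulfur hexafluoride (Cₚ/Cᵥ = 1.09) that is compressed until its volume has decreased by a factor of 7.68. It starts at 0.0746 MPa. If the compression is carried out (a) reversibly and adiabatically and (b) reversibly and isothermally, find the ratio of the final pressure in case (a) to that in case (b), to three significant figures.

P_adiabatic / P_isothermal ≈ 1.20

Isothermal: P_b = P₁(V₁/V₂) = 0.0746×7.68.
Adiabatic: P_a = P₁(V₁/V₂)^γ = 0.0746×7.68^(1.09).
P_a/P_b = (V₁/V₂)^(γ−1) = 7.68^(0.09) = 1.201.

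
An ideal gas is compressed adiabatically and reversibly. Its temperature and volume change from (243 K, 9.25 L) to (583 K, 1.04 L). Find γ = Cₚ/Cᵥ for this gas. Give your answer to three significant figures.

γ ≈ 1.40

TV^(γ−1) = const ⇒ γ − 1 = ln(T₂/T₁) / ln(V₁/V₂).
γ = 1 + ln(583/243) / ln(9.25/1.04) = 1.4.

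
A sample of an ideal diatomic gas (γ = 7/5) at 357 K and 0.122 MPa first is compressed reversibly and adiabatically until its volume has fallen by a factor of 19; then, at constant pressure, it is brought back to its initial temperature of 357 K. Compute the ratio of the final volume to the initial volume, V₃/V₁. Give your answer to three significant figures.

Adiabatic step: V₂/V₁ = 0.05263; T₂ = T₁·19^(2/5) = 1159 K.
Isobaric step: V₃/V₂ = T₃/T₂ = 357/1159.
V₃/V₁ = (V₂/V₁)(V₃/V₂) = 0.05263 × (357/1159) = 0.01621.

V₃/V₁ ≈ 0.0162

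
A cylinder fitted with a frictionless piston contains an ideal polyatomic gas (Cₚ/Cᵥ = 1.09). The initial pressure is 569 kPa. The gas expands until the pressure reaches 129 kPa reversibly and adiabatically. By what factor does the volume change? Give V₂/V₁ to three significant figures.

From PV^γ = const, V₂/V₁ = (P₁/P₂)^(1/γ).
V₂/V₁ = (569/129)^(0.917) = 3.902.

V₂/V₁ ≈ 3.90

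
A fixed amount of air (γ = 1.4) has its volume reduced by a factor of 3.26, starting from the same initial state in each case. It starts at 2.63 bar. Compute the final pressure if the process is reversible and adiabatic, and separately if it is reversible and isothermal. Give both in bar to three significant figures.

adiabatic: 13.8 bar; isothermal: 8.57 bar

Isothermal: P₂ = P₁(V₁/V₂) = 2.63×3.26 = 8.574 bar.
Adiabatic: P₂ = P₁(V₁/V₂)^γ = 2.63×3.26^(1.4) = 13.75 bar.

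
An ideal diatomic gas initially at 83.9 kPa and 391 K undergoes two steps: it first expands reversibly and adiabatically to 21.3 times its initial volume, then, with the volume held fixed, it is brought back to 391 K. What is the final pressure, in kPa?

P₃ ≈ 3.94 kPa

For a diatomic ideal gas γ = 7/5.
Adiabatic step (PV^γ = const): P₂ = 83.9×(1/21.3)^(7/5) = 1.159 kPa; T₂ = 391×(1/21.3)^(2/5) = 115 K.
Isochoric: P₃ = P₂(T₃/T₂) = 1.159 × (391/115) = 3.939 kPa.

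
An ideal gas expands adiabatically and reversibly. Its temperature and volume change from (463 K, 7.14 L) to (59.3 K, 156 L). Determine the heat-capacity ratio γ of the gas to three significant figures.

TV^(γ−1) = const ⇒ γ − 1 = ln(T₂/T₁) / ln(V₁/V₂).
γ = 1 + ln(59.3/463) / ln(7.14/156) = 1.666.

γ ≈ 1.67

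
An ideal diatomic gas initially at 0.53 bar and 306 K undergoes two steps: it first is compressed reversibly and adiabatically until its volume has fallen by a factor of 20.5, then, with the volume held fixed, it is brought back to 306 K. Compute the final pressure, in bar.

P₃ ≈ 10.9 bar

For a diatomic ideal gas γ = 7/5.
Adiabatic step (PV^γ = const): P₂ = 0.53×20.5^(7/5) = 36.37 bar; T₂ = 306×20.5^(2/5) = 1024 K.
Isochoric: P₃ = P₂(T₃/T₂) = 36.37 × (306/1024) = 10.87 bar.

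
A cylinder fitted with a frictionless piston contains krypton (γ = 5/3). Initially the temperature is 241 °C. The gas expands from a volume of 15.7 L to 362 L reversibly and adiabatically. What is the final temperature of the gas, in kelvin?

For a reversible adiabat TV^(γ−1) is constant, so T₂ = T₁ (V₁/V₂)^(γ−1).
T₁ = 241 °C = 514.1 K.
T₂ = 514.1 × (15.7/362)^(2/3) = 63.47 K.

T₂ ≈ 63.5 K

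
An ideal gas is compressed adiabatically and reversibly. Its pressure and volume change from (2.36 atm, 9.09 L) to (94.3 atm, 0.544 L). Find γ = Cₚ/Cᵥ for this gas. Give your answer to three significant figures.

γ ≈ 1.31

PV^γ = const ⇒ γ = ln(P₂/P₁) / ln(V₁/V₂).
γ = ln(94.3/2.36) / ln(9.09/0.544) = 1.31.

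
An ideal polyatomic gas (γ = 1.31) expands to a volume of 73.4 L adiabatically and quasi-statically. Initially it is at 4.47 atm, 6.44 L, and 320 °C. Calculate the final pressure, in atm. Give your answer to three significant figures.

P₂ ≈ 0.184 atm

Adiabatic: P₁V₁^γ = P₂V₂^γ ⇒ P₂ = P₁ (V₁/V₂)^γ.
P₂ = 4.47 × (6.44/73.4)^(1.31) = 0.1845 atm.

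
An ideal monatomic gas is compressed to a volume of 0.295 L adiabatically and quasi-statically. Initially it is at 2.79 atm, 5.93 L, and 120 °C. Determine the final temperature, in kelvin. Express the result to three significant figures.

T₂ ≈ 2910 K

For a reversible adiabat TV^(γ−1) is constant, so T₂ = T₁ (V₁/V₂)^(γ−1).
γ = 5/3 for a monatomic ideal gas.
T₁ = 120 °C = 393.1 K.
T₂ = 393.1 × (5.93/0.295)^(2/3) = 2907 K.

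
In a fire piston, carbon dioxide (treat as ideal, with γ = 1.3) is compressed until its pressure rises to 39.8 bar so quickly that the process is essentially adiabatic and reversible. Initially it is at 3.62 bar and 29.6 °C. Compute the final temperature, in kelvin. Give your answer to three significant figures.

Adiabatic: T₂/T₁ = (P₂/P₁)^((γ−1)/γ).
T₁ = 29.6 °C = 302.8 K.
T₂ = 302.8 × (39.8/3.62)^(0.231) = 526.4 K.

T₂ ≈ 526 K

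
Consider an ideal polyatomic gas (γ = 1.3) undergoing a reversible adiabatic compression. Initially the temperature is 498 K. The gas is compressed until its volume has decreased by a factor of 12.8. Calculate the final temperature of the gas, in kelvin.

Adiabatic: T₁V₁^(γ−1) = T₂V₂^(γ−1) ⇒ T₂ = T₁ (V₁/V₂)^(γ−1).
T₂ = 498 × 12.8^(0.3) = 1070 K.

T₂ ≈ 1070 K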